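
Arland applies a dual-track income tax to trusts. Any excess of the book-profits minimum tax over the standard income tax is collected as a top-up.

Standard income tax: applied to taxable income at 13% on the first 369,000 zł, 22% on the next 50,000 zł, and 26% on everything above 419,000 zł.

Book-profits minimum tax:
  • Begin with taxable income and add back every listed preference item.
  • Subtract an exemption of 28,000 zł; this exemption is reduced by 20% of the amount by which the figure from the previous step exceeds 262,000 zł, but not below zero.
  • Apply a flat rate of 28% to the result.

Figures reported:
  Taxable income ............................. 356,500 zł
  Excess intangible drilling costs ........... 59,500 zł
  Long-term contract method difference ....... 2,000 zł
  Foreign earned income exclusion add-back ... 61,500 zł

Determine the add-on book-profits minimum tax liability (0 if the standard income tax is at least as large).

87,915 zł

Standard income tax:
  356,500 zł × 13% = 46,345 zł

Book-profits minimum tax:
  Adjusted income: 356,500 zł + 59,500 zł + 2,000 zł + 61,500 zł = 479,500 zł
  Exemption: 20% × (479,500 zł − 262,000 zł) = 43,500 zł ≥ 28,000 zł, so the exemption is fully phased out
  Base: 479,500 zł − 0 zł = 479,500 zł
  479,500 zł × 28% = 134,260 zł

Excess of book-profits minimum tax over standard income tax: 134,260 zł − 46,345 zł = 87,915 zł.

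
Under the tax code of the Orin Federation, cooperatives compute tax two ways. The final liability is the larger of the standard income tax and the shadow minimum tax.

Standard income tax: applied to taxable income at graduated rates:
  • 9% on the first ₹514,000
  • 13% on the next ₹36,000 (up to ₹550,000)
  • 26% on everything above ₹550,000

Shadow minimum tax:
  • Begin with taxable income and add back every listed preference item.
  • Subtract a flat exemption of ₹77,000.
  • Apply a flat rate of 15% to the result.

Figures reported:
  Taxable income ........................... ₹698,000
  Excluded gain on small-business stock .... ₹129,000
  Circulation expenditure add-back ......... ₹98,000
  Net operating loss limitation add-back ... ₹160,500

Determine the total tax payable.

Shadow minimum tax:
  Adjusted income: ₹698,000 + ₹129,000 + ₹98,000 + ₹160,500 = ₹1,085,500
  Less exemption ₹77,000 → base ₹1,008,500
  ₹1,008,500 × 15% = ₹151,275

Standard income tax:
  ₹514,000 × 9% = ₹46,260
  ₹36,000 × 13% = ₹4,680
  ₹148,000 × 26% = ₹38,480
  → ₹89,420

₹151,275 > ₹89,420, so the shadow minimum tax is the binding amount.

₹151,275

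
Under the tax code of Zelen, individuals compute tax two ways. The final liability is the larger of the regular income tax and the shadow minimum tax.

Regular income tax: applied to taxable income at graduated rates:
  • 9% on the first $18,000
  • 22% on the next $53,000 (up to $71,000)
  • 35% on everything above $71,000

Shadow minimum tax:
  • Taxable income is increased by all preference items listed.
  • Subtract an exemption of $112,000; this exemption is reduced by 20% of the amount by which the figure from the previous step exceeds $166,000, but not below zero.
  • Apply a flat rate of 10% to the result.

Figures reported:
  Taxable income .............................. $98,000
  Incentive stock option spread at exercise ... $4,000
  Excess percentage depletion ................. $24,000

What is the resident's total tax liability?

$22,730

Regular income tax:
  $18,000 × 9% = $1,620
  $53,000 × 22% = $11,660
  $27,000 × 35% = $9,450
  → $22,730

Shadow minimum tax:
  Adjusted income: $98,000 + $4,000 + $24,000 = $126,000
  Exemption: $126,000 ≤ $166,000, so full $112,000 applies
  Base: $126,000 − $112,000 = $14,000
  $14,000 × 10% = $1,400

$22,730 > $1,400, so the regular income tax governs.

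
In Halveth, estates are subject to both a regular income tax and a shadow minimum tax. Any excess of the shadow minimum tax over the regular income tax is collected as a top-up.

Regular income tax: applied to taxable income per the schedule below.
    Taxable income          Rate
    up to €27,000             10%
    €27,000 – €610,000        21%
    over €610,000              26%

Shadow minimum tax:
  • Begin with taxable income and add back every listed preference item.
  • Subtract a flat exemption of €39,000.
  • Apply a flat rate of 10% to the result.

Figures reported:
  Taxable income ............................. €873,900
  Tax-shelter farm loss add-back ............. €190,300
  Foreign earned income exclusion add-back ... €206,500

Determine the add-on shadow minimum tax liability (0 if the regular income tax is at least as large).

Regular income tax:
  €27,000 × 10% = €2,700
  €583,000 × 21% = €122,430
  €263,900 × 26% = €68,614
  → €193,744

Shadow minimum tax:
  Adjusted income: €873,900 + €190,300 + €206,500 = €1,270,700
  Less exemption €39,000 → base €1,231,700
  €1,231,700 × 10% = €123,170

€123,170 ≤ €193,744, so no add-on is due.

€0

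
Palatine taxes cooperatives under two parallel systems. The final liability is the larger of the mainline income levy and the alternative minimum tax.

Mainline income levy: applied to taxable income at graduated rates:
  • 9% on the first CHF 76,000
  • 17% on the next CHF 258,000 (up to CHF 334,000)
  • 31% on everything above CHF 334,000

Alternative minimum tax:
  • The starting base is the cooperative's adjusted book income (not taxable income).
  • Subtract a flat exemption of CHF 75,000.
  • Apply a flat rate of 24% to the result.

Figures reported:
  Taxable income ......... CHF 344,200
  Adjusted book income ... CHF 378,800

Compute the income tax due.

CHF 72,912

Mainline income levy:
  CHF 76,000 × 9% = CHF 6,840
  CHF 258,000 × 17% = CHF 43,860
  CHF 10,200 × 31% = CHF 3,162
  → CHF 53,862

Alternative minimum tax:
  Base (adjusted book income): CHF 378,800
  Less exemption CHF 75,000 → base CHF 303,800
  CHF 303,800 × 24% = CHF 72,912

CHF 72,912 > CHF 53,862, so the alternative minimum tax is the binding amount.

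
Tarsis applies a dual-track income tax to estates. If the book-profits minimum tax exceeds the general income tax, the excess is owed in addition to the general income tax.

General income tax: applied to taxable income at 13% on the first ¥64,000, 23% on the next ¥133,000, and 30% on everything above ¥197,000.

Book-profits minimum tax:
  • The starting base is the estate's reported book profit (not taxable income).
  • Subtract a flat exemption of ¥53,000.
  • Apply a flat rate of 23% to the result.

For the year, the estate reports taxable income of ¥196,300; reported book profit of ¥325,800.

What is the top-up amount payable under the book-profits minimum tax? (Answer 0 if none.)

Book-profits minimum tax:
  Base (reported book profit): ¥325,800
  Less exemption ¥53,000 → base ¥272,800
  ¥272,800 × 23% = ¥62,744

General income tax:
  ¥64,000 × 13% = ¥8,320
  ¥132,300 × 23% = ¥30,429
  → ¥38,749

Excess of book-profits minimum tax over general income tax: ¥62,744 − ¥38,749 = ¥23,995.

¥23,995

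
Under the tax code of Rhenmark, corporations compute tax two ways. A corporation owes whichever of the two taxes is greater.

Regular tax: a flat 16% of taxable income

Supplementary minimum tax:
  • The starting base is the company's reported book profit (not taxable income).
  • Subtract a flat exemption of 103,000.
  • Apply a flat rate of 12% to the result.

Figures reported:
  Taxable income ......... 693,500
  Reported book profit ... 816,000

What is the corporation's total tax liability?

Supplementary minimum tax:
  Base (reported book profit): 816,000
  Less exemption 103,000 → base 713,000
  713,000 × 12% = 85,560

Regular tax:
  693,500 × 16% = 110,960

110,960 > 85,560, so the regular tax governs.

110,960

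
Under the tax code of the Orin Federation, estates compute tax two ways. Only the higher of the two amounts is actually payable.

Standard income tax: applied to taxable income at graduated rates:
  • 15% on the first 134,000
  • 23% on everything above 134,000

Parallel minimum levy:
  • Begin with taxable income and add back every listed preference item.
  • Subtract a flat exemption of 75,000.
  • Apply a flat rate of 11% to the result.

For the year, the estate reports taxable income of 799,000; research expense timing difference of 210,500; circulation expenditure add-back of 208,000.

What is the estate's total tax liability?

Parallel minimum levy:
  Adjusted income: 799,000 + 210,500 + 208,000 = 1,217,500
  Less exemption 75,000 → base 1,142,500
  1,142,500 × 11% = 125,675

Standard income tax:
  134,000 × 15% = 20,100
  665,000 × 23% = 152,950
  → 173,050

173,050 > 125,675, so the standard income tax governs.

173,050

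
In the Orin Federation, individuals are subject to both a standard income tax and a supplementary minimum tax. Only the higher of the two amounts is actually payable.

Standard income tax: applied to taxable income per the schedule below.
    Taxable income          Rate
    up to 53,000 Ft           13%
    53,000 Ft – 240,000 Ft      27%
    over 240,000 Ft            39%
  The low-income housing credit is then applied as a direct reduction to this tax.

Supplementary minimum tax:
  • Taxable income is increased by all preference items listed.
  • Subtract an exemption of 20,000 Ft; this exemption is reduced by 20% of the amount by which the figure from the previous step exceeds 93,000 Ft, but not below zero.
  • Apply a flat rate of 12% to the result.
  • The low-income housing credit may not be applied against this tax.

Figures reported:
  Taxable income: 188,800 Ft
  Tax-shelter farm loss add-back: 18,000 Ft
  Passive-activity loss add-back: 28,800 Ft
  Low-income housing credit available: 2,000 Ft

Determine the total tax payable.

41,556 Ft

Standard income tax:
  53,000 Ft × 13% = 6,890 Ft
  135,800 Ft × 27% = 36,666 Ft
  → 43,556 Ft
  Less low-income housing credit 2,000 Ft → 41,556 Ft

Supplementary minimum tax:
  Adjusted income: 188,800 Ft + 18,000 Ft + 28,800 Ft = 235,600 Ft
  Exemption: 20% × (235,600 Ft − 93,000 Ft) = 28,520 Ft ≥ 20,000 Ft, so the exemption is fully phased out
  Base: 235,600 Ft − 0 Ft = 235,600 Ft
  235,600 Ft × 12% = 28,272 Ft

41,556 Ft > 28,272 Ft, so the standard income tax governs.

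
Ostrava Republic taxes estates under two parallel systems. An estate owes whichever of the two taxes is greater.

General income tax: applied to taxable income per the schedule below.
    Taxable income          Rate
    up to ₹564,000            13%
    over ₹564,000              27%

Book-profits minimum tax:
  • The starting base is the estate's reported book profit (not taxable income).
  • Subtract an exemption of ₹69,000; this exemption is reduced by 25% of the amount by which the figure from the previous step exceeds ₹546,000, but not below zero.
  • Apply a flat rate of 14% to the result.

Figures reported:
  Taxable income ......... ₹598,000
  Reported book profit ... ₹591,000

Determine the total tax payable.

Book-profits minimum tax:
  Base (reported book profit): ₹591,000
  Exemption: ₹69,000 − 25% × (₹591,000 − ₹546,000) = ₹69,000 − ₹11,250 = ₹57,750
  Base: ₹591,000 − ₹57,750 = ₹533,250
  ₹533,250 × 14% = ₹74,655

General income tax:
  ₹564,000 × 13% = ₹73,320
  ₹34,000 × 27% = ₹9,180
  → ₹82,500

₹82,500 > ₹74,655, so the general income tax governs.

₹82,500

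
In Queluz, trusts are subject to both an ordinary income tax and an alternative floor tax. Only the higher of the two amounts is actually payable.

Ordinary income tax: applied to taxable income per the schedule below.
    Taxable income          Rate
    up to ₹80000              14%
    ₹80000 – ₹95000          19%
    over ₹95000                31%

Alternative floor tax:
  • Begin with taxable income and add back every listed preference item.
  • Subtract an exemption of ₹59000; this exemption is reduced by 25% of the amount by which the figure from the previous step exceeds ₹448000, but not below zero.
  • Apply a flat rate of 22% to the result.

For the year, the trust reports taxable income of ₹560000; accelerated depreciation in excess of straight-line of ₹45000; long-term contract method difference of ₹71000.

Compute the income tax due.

₹158200

Ordinary income tax:
  ₹80000 × 14% = ₹11200
  ₹15000 × 19% = ₹2850
  ₹465000 × 31% = ₹144150
  → ₹158200

Alternative floor tax:
  Adjusted income: ₹560000 + ₹45000 + ₹71000 = ₹676000
  Exemption: ₹59000 − 25% × (₹676000 − ₹448000) = ₹59000 − ₹57000 = ₹2000
  Base: ₹676000 − ₹2000 = ₹674000
  ₹674000 × 22% = ₹148280

₹158200 > ₹148280, so the ordinary income tax governs.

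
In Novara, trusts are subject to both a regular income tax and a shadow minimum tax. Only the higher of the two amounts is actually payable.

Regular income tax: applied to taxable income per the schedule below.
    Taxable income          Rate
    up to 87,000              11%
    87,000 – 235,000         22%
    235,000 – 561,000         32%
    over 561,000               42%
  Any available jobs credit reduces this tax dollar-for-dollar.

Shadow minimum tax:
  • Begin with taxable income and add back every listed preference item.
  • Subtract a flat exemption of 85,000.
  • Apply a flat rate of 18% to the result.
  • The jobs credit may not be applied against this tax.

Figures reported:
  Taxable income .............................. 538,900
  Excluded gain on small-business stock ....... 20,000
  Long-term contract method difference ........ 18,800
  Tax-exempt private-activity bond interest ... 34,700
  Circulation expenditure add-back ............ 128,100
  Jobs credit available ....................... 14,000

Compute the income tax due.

125,378

Regular income tax:
  87,000 × 11% = 9,570
  148,000 × 22% = 32,560
  303,900 × 32% = 97,248
  → 139,378
  Less jobs credit 14,000 → 125,378

Shadow minimum tax:
  Adjusted income: 538,900 + 20,000 + 18,800 + 34,700 + 128,100 = 740,500
  Less exemption 85,000 → base 655,500
  655,500 × 18% = 117,990

125,378 > 117,990, so the regular income tax governs.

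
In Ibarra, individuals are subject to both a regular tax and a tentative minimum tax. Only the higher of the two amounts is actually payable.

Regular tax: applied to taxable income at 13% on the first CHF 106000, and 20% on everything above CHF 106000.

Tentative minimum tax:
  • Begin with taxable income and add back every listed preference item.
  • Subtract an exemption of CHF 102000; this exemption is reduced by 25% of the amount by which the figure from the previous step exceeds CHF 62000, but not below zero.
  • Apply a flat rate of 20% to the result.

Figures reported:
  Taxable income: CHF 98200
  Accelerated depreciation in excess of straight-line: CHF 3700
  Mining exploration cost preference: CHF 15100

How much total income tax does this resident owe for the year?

Tentative minimum tax:
  Adjusted income: CHF 98200 + CHF 3700 + CHF 15100 = CHF 117000
  Exemption: CHF 102000 − 25% × (CHF 117000 − CHF 62000) = CHF 102000 − CHF 13750 = CHF 88250
  Base: CHF 117000 − CHF 88250 = CHF 28750
  CHF 28750 × 20% = CHF 5750

Regular tax:
  CHF 98200 × 13% = CHF 12766

CHF 12766 > CHF 5750, so the regular tax governs.

CHF 12766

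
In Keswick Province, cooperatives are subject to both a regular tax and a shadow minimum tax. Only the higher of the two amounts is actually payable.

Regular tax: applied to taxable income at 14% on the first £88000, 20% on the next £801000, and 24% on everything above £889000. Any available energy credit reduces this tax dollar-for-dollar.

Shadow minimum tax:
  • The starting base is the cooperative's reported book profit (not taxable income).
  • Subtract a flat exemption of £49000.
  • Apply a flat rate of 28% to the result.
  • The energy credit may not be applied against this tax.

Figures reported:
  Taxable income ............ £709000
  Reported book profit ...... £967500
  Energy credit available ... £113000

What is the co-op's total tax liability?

£257180

Shadow minimum tax:
  Base (reported book profit): £967500
  Less exemption £49000 → base £918500
  £918500 × 28% = £257180

Regular tax:
  £88000 × 14% = £12320
  £621000 × 20% = £124200
  → £136520
  Less energy credit £113000 → £23520

£257180 > £23520, so the shadow minimum tax is the binding amount.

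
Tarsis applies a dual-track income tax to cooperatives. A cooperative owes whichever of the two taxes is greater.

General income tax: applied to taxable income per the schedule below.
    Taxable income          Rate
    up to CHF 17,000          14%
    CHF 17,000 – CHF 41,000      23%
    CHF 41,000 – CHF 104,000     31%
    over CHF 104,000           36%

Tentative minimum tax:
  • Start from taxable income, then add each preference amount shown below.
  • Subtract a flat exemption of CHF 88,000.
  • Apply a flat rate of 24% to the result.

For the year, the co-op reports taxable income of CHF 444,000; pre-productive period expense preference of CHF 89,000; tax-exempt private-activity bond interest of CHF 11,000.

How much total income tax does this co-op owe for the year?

CHF 149,830

Tentative minimum tax:
  Adjusted income: CHF 444,000 + CHF 89,000 + CHF 11,000 = CHF 544,000
  Less exemption CHF 88,000 → base CHF 456,000
  CHF 456,000 × 24% = CHF 109,440

General income tax:
  CHF 17,000 × 14% = CHF 2,380
  CHF 24,000 × 23% = CHF 5,520
  CHF 63,000 × 31% = CHF 19,530
  CHF 340,000 × 36% = CHF 122,400
  → CHF 149,830

CHF 149,830 > CHF 109,440, so the general income tax governs.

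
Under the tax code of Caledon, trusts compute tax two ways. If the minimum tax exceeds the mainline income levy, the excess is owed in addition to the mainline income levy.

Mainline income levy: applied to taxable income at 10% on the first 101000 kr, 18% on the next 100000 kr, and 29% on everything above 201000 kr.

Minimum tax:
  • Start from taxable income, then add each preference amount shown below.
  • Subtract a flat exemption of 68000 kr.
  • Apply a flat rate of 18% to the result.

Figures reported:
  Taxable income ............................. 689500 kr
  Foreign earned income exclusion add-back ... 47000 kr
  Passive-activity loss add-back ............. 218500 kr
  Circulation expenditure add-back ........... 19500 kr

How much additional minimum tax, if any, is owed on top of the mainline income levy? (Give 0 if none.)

0 kr

Mainline income levy:
  101000 kr × 10% = 10100 kr
  100000 kr × 18% = 18000 kr
  488500 kr × 29% = 141665 kr
  → 169765 kr

Minimum tax:
  Adjusted income: 689500 kr + 47000 kr + 218500 kr + 19500 kr = 974500 kr
  Less exemption 68000 kr → base 906500 kr
  906500 kr × 18% = 163170 kr

163170 kr ≤ 169765 kr, so no add-on is due.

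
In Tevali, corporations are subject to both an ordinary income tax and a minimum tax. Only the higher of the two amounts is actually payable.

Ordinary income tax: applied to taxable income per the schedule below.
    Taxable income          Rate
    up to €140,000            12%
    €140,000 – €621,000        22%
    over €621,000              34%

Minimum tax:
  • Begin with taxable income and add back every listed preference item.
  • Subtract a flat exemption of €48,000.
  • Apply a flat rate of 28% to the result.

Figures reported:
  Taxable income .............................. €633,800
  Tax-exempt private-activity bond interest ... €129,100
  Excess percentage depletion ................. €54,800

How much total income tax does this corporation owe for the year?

Minimum tax:
  Adjusted income: €633,800 + €129,100 + €54,800 = €817,700
  Less exemption €48,000 → base €769,700
  €769,700 × 28% = €215,516

Ordinary income tax:
  €140,000 × 12% = €16,800
  €481,000 × 22% = €105,820
  €12,800 × 34% = €4,352
  → €126,972

€215,516 > €126,972, so the minimum tax is the binding amount.

€215,516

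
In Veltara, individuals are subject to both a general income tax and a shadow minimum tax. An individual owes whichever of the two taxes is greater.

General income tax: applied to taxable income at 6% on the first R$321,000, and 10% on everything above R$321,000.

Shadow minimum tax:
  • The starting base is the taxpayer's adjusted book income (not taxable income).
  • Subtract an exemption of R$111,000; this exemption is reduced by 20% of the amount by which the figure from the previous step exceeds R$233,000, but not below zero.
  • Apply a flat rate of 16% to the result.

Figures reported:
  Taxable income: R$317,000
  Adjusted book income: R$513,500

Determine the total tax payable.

Shadow minimum tax:
  Base (adjusted book income): R$513,500
  Exemption: R$111,000 − 20% × (R$513,500 − R$233,000) = R$111,000 − R$56,100 = R$54,900
  Base: R$513,500 − R$54,900 = R$458,600
  R$458,600 × 16% = R$73,376

General income tax:
  R$317,000 × 6% = R$19,020

R$73,376 > R$19,020, so the shadow minimum tax is the binding amount.

R$73,376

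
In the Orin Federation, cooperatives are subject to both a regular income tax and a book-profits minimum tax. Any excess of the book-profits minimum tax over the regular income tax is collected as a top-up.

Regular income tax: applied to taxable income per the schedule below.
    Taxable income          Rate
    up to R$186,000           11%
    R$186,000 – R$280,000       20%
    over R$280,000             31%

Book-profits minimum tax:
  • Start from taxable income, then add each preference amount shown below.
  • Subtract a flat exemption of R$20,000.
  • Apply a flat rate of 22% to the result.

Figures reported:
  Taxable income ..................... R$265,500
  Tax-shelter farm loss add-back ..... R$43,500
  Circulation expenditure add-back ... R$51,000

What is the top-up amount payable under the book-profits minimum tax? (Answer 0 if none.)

R$38,440

Book-profits minimum tax:
  Adjusted income: R$265,500 + R$43,500 + R$51,000 = R$360,000
  Less exemption R$20,000 → base R$340,000
  R$340,000 × 22% = R$74,800

Regular income tax:
  R$186,000 × 11% = R$20,460
  R$79,500 × 20% = R$15,900
  → R$36,360

Excess of book-profits minimum tax over regular income tax: R$74,800 − R$36,360 = R$38,440.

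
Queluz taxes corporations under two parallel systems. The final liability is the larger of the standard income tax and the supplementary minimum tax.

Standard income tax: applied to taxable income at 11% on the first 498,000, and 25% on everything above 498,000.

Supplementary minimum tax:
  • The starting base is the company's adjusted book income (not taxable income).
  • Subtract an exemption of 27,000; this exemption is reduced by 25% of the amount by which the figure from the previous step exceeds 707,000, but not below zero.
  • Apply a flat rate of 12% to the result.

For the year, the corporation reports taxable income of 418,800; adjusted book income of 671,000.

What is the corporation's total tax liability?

77,280

Standard income tax:
  418,800 × 11% = 46,068

Supplementary minimum tax:
  Base (adjusted book income): 671,000
  Exemption: 671,000 ≤ 707,000, so full 27,000 applies
  Base: 671,000 − 27,000 = 644,000
  644,000 × 12% = 77,280

77,280 > 46,068, so the supplementary minimum tax is the binding amount.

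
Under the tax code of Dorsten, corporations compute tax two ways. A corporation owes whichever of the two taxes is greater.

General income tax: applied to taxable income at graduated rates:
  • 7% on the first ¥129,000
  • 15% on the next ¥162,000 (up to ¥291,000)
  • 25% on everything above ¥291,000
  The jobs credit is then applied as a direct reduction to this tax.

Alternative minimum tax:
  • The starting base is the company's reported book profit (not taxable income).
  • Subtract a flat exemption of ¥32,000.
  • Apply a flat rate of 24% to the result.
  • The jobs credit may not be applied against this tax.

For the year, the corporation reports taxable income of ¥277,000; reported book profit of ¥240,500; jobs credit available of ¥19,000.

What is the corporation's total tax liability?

¥50,040

General income tax:
  ¥129,000 × 7% = ¥9,030
  ¥148,000 × 15% = ¥22,200
  → ¥31,230
  Less jobs credit ¥19,000 → ¥12,230

Alternative minimum tax:
  Base (reported book profit): ¥240,500
  Less exemption ¥32,000 → base ¥208,500
  ¥208,500 × 24% = ¥50,040

¥50,040 > ¥12,230, so the alternative minimum tax is the binding amount.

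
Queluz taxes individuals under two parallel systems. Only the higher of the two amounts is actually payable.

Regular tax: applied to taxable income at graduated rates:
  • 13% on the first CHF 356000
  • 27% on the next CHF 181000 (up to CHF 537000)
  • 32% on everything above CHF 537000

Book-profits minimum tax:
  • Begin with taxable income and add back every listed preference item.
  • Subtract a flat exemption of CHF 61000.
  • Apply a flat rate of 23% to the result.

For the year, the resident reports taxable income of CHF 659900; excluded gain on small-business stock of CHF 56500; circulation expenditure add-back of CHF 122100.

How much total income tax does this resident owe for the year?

Regular tax:
  CHF 356000 × 13% = CHF 46280
  CHF 181000 × 27% = CHF 48870
  CHF 122900 × 32% = CHF 39328
  → CHF 134478

Book-profits minimum tax:
  Adjusted income: CHF 659900 + CHF 56500 + CHF 122100 = CHF 838500
  Less exemption CHF 61000 → base CHF 777500
  CHF 777500 × 23% = CHF 178825

CHF 178825 > CHF 134478, so the book-profits minimum tax is the binding amount.

CHF 178825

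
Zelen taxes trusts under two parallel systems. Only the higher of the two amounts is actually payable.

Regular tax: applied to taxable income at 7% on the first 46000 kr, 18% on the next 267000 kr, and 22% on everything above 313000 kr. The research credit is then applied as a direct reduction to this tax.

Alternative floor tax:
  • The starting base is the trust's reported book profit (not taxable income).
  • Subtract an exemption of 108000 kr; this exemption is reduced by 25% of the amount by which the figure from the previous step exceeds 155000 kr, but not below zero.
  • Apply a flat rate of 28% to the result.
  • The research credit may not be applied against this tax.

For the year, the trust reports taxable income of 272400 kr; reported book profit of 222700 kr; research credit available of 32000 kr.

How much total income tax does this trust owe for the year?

Alternative floor tax:
  Base (reported book profit): 222700 kr
  Exemption: 108000 kr − 25% × (222700 kr − 155000 kr) = 108000 kr − 16925 kr = 91075 kr
  Base: 222700 kr − 91075 kr = 131625 kr
  131625 kr × 28% = 36855 kr

Regular tax:
  46000 kr × 7% = 3220 kr
  226400 kr × 18% = 40752 kr
  → 43972 kr
  Less research credit 32000 kr → 11972 kr

36855 kr > 11972 kr, so the alternative floor tax is the binding amount.

36855 kr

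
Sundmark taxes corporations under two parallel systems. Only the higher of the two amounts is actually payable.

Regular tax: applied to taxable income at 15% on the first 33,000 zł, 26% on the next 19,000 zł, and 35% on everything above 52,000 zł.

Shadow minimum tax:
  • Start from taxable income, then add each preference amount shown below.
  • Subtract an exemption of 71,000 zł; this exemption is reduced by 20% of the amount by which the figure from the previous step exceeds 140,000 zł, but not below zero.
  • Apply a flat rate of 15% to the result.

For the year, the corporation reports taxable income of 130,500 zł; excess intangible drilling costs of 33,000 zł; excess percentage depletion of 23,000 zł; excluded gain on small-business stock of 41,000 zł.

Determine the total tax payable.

Regular tax:
  33,000 zł × 15% = 4,950 zł
  19,000 zł × 26% = 4,940 zł
  78,500 zł × 35% = 27,475 zł
  → 37,365 zł

Shadow minimum tax:
  Adjusted income: 130,500 zł + 33,000 zł + 23,000 zł + 41,000 zł = 227,500 zł
  Exemption: 71,000 zł − 20% × (227,500 zł − 140,000 zł) = 71,000 zł − 17,500 zł = 53,500 zł
  Base: 227,500 zł − 53,500 zł = 174,000 zł
  174,000 zł × 15% = 26,100 zł

37,365 zł > 26,100 zł, so the regular tax governs.

37,365 zł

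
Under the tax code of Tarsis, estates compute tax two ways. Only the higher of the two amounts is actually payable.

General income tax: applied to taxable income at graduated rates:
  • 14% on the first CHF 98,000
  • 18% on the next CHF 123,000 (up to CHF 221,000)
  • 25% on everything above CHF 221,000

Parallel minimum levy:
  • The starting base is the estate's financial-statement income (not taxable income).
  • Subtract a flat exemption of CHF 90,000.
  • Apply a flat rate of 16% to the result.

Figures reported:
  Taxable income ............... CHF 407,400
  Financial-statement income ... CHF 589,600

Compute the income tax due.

CHF 82,460

Parallel minimum levy:
  Base (financial-statement income): CHF 589,600
  Less exemption CHF 90,000 → base CHF 499,600
  CHF 499,600 × 16% = CHF 79,936

General income tax:
  CHF 98,000 × 14% = CHF 13,720
  CHF 123,000 × 18% = CHF 22,140
  CHF 186,400 × 25% = CHF 46,600
  → CHF 82,460

CHF 82,460 > CHF 79,936, so the general income tax governs.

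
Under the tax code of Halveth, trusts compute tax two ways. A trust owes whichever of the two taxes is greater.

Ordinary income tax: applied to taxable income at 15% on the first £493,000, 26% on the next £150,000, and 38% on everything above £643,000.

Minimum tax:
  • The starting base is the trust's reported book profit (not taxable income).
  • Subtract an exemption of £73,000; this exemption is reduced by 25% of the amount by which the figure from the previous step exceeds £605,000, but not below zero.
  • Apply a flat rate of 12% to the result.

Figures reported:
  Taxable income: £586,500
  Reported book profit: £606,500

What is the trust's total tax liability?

£98,260

Minimum tax:
  Base (reported book profit): £606,500
  Exemption: £73,000 − 25% × (£606,500 − £605,000) = £73,000 − £375 = £72,625
  Base: £606,500 − £72,625 = £533,875
  £533,875 × 12% = £64,065

Ordinary income tax:
  £493,000 × 15% = £73,950
  £93,500 × 26% = £24,310
  → £98,260

£98,260 > £64,065, so the ordinary income tax governs.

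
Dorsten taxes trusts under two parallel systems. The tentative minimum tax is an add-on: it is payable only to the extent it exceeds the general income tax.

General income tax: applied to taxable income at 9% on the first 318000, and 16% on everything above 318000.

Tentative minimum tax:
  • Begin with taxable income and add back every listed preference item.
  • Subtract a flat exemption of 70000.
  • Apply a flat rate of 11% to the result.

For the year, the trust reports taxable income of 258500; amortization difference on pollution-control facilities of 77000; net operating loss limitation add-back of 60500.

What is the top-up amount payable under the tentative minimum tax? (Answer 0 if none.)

General income tax:
  258500 × 9% = 23265

Tentative minimum tax:
  Adjusted income: 258500 + 77000 + 60500 = 396000
  Less exemption 70000 → base 326000
  326000 × 11% = 35860

Excess of tentative minimum tax over general income tax: 35860 − 23265 = 12595.

12595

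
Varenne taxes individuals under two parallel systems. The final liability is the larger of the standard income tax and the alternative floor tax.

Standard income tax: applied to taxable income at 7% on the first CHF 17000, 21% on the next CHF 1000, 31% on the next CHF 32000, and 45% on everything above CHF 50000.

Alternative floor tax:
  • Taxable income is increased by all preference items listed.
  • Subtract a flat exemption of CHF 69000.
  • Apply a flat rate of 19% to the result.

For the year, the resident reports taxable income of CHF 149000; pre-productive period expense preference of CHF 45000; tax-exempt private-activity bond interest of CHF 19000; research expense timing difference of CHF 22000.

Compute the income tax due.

CHF 55870

Standard income tax:
  CHF 17000 × 7% = CHF 1190
  CHF 1000 × 21% = CHF 210
  CHF 32000 × 31% = CHF 9920
  CHF 99000 × 45% = CHF 44550
  → CHF 55870

Alternative floor tax:
  Adjusted income: CHF 149000 + CHF 45000 + CHF 19000 + CHF 22000 = CHF 235000
  Less exemption CHF 69000 → base CHF 166000
  CHF 166000 × 19% = CHF 31540

CHF 55870 > CHF 31540, so the standard income tax governs.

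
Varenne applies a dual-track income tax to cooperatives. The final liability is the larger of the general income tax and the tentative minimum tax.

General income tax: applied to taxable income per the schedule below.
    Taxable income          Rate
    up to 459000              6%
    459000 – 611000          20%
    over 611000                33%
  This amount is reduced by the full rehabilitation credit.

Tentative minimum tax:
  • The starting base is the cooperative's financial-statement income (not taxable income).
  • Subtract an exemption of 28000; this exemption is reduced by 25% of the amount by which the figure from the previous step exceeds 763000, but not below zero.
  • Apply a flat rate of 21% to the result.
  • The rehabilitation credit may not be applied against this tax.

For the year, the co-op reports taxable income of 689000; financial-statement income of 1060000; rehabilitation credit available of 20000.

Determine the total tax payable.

Tentative minimum tax:
  Base (financial-statement income): 1060000
  Exemption: 25% × (1060000 − 763000) = 74250 ≥ 28000, so the exemption is fully phased out
  Base: 1060000 − 0 = 1060000
  1060000 × 21% = 222600

General income tax:
  459000 × 6% = 27540
  152000 × 20% = 30400
  78000 × 33% = 25740
  → 83680
  Less rehabilitation credit 20000 → 63680

222600 > 63680, so the tentative minimum tax is the binding amount.

222600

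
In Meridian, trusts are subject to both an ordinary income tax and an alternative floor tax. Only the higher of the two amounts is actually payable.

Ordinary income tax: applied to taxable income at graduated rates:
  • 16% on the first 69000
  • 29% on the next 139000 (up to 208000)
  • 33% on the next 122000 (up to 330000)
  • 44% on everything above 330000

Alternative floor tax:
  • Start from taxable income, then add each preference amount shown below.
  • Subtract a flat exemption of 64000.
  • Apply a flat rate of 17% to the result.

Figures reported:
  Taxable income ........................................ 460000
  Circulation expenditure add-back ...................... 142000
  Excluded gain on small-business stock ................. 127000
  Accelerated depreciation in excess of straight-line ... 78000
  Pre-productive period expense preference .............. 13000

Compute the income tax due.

Ordinary income tax:
  69000 × 16% = 11040
  139000 × 29% = 40310
  122000 × 33% = 40260
  130000 × 44% = 57200
  → 148810

Alternative floor tax:
  Adjusted income: 460000 + 142000 + 127000 + 78000 + 13000 = 820000
  Less exemption 64000 → base 756000
  756000 × 17% = 128520

148810 > 128520, so the ordinary income tax governs.

148810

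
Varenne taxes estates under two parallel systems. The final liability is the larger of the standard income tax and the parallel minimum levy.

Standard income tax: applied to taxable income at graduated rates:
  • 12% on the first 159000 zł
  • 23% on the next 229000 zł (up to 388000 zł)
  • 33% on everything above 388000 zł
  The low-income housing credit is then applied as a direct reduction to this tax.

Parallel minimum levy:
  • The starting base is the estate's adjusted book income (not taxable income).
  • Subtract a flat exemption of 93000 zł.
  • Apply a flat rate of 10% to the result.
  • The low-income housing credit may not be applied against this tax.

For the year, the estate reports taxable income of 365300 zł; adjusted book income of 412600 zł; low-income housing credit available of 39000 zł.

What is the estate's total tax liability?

Standard income tax:
  159000 zł × 12% = 19080 zł
  206300 zł × 23% = 47449 zł
  → 66529 zł
  Less low-income housing credit 39000 zł → 27529 zł

Parallel minimum levy:
  Base (adjusted book income): 412600 zł
  Less exemption 93000 zł → base 319600 zł
  319600 zł × 10% = 31960 zł

31960 zł > 27529 zł, so the parallel minimum levy is the binding amount.

31960 zł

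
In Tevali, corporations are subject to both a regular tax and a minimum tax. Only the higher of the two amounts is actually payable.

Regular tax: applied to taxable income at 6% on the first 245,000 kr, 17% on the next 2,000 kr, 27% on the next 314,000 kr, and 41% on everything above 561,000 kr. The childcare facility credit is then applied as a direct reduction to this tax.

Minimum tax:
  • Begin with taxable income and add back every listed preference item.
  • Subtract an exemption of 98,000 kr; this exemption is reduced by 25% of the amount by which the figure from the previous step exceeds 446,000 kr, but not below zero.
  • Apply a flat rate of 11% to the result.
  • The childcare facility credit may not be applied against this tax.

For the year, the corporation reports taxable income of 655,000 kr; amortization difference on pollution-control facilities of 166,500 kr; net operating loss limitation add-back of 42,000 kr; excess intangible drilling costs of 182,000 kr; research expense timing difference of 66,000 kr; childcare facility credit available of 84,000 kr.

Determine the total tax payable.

122,265 kr

Regular tax:
  245,000 kr × 6% = 14,700 kr
  2,000 kr × 17% = 340 kr
  314,000 kr × 27% = 84,780 kr
  94,000 kr × 41% = 38,540 kr
  → 138,360 kr
  Less childcare facility credit 84,000 kr → 54,360 kr

Minimum tax:
  Adjusted income: 655,000 kr + 166,500 kr + 42,000 kr + 182,000 kr + 66,000 kr = 1,111,500 kr
  Exemption: 25% × (1,111,500 kr − 446,000 kr) = 166,375 kr ≥ 98,000 kr, so the exemption is fully phased out
  Base: 1,111,500 kr − 0 kr = 1,111,500 kr
  1,111,500 kr × 11% = 122,265 kr

122,265 kr > 54,360 kr, so the minimum tax is the binding amount.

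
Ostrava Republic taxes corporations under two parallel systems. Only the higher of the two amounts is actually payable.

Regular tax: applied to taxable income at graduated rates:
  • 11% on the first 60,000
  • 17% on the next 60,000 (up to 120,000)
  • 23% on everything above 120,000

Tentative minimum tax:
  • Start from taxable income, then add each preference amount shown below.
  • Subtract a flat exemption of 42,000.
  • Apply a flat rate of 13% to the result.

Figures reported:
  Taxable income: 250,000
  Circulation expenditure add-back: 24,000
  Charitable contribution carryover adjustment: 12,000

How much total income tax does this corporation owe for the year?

Tentative minimum tax:
  Adjusted income: 250,000 + 24,000 + 12,000 = 286,000
  Less exemption 42,000 → base 244,000
  244,000 × 13% = 31,720

Regular tax:
  60,000 × 11% = 6,600
  60,000 × 17% = 10,200
  130,000 × 23% = 29,900
  → 46,700

46,700 > 31,720, so the regular tax governs.

46,700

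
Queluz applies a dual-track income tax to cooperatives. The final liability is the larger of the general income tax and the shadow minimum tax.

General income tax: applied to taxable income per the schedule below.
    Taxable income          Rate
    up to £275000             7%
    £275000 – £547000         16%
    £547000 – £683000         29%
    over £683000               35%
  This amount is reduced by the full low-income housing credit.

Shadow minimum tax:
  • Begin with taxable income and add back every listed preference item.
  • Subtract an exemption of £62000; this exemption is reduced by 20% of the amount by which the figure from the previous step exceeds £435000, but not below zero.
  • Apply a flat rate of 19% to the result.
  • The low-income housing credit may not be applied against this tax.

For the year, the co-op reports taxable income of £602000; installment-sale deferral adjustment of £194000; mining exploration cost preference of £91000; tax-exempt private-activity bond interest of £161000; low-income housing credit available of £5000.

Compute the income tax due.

Shadow minimum tax:
  Adjusted income: £602000 + £194000 + £91000 + £161000 = £1048000
  Exemption: 20% × (£1048000 − £435000) = £122600 ≥ £62000, so the exemption is fully phased out
  Base: £1048000 − £0 = £1048000
  £1048000 × 19% = £199120

General income tax:
  £275000 × 7% = £19250
  £272000 × 16% = £43520
  £55000 × 29% = £15950
  → £78720
  Less low-income housing credit £5000 → £73720

£199120 > £73720, so the shadow minimum tax is the binding amount.

£199120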